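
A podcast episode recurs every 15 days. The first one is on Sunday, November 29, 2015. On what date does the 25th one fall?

November 23, 2016

The 25th occurrence is 24 intervals after the first: 24 × 15 = 360 days after November 29, 2015.
November has 30 days — 1 day to the end of November leaves 359.
December has 31 days (328 left).
January has 31 days (297 left).
February has 29 days (268 left).
March has 31 days (237 left).
April has 30 days (207 left).
May has 31 days (176 left).
June has 30 days (146 left).
July has 31 days (115 left).
August has 31 days (84 left).
September has 30 days (54 left).
October has 31 days (23 left).
23 days into November → November 23, 2016.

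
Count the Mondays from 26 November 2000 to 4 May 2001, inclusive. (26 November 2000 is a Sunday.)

23

26 November 2000 is a Sunday; the first Monday on or after it is 27 November 2000 (1 day later).
From 27 November 2000 to 4 May 2001: 3 + 31 + 31 + 28 + 31 + 30 + 4 = 158 days (rest of November, December, January, February, March, April, May).
158 ÷ 7 = 22 full weeks with remainder 4, so 22 more Mondays after the first → 23.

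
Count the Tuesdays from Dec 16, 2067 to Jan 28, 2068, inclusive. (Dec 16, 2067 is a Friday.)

Dec 16, 2067 is a Friday; the first Tuesday on or after it is Dec 20, 2067 (4 days later).
From Dec 20, 2067 to Jan 28, 2068: 11 + 28 = 39 days (rest of Dec, Jan).
39 ÷ 7 = 5 full weeks with remainder 4, so 5 more Tuesdays after the first → 6.

6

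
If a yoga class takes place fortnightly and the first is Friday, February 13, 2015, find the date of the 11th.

July 3, 2015

The 11th occurrence is 10 intervals after the first: 10 × 14 = 140 days after February 13, 2015.
February has 28 days — 15 days to the end of February leaves 125.
March has 31 days (94 left).
April has 30 days (64 left).
May has 31 days (33 left).
June has 30 days (3 left).
3 days into July → July 3, 2015.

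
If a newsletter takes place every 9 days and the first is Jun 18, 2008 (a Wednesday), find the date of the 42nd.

Jun 22, 2009

The 42nd occurrence is 41 intervals after the first: 41 × 9 = 369 days after Jun 18, 2008.
Jun has 30 days — 12 days to the end of Jun leaves 357.
Jul has 31 days (326 left).
Aug has 31 days (295 left).
Sep has 30 days (265 left).
Oct has 31 days (234 left).
Nov has 30 days (204 left).
Dec has 31 days (173 left).
Jan has 31 days (142 left).
Feb has 28 days (114 left).
Mar has 31 days (83 left).
Apr has 30 days (53 left).
May has 31 days (22 left).
22 days into Jun → Jun 22, 2009.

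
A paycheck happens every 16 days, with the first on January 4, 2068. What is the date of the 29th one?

The 29th occurrence is 28 intervals after the first: 28 × 16 = 448 days after January 4, 2068.
January has 31 days — 27 days to the end of January leaves 421.
From end of January to end of 2068 is 335 days (86 left).
January has 31 days (55 left).
February has 28 days (27 left).
27 days into March → March 27, 2069.

March 27, 2069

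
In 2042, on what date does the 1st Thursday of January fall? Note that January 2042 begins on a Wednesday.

January 2, 2042

January 2042 begins on a Wednesday, so the first Thursday is January 2 (1 day later).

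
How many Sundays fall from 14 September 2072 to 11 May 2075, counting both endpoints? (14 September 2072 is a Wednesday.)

14 September 2072 is a Wednesday; the first Sunday on or after it is 18 September 2072 (4 days later).
From 18 September 2072 to 11 May 2075: 104 + 365 + 365 + 131 = 965 days (rest of 2072, 2073, 2074, to 11 May 2075 in 2075).
965 ÷ 7 = 137 full weeks with remainder 6, so 137 more Sundays after the first → 138.

138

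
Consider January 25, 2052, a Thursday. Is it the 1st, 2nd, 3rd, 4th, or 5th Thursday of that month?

4th

Day 25 falls in week ⌈25/7⌉ of the month.
Days 1–7 hold the 1st Thursday, 8–14 the 2nd, 15–21 the 3rd, 22–28 the 4th, 29–31 the 5th.
25 is in the range for the 4th.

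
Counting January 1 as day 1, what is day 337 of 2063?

Jan has 31 days (337 − 31 = 306 remain).
Feb has 28 days (306 − 28 = 278 remain).
Mar has 31 days (278 − 31 = 247 remain).
Apr has 30 days (247 − 30 = 217 remain).
May has 31 days (217 − 31 = 186 remain).
Jun has 30 days (186 − 30 = 156 remain).
Jul has 31 days (156 − 31 = 125 remain).
Aug has 31 days (125 − 31 = 94 remain).
Sep has 30 days (94 − 30 = 64 remain).
Oct has 31 days (64 − 31 = 33 remain).
Nov has 30 days (33 − 30 = 3 remain).
3 into Dec → Dec 3.

Dec 3, 2063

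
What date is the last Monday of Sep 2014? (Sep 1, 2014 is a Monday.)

Sep 2014 begins on a Monday, so the first Monday is Sep 1.
Sep 2014 has 30 days. Adding weeks: 1, 8, 15, 22, 29 — the last one ≤ 30 is the 29th.

Sep 29, 2014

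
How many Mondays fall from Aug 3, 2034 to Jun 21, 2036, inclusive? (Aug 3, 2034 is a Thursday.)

Aug 3, 2034 is a Thursday; the first Monday on or after it is Aug 7, 2034 (4 days later).
From Aug 7, 2034 to Jun 21, 2036: 146 + 365 + 173 = 684 days (rest of 2034, 2035, to Jun 21, 2036 in 2036).
684 ÷ 7 = 97 full weeks with remainder 5, so 97 more Mondays after the first → 98.

98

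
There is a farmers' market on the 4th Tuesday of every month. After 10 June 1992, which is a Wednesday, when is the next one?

23 June 1992

June 1992 starts on a Monday; its first Tuesday is the 2nd, so the 4th Tuesday is the 23rd — 23 June 1992.
23 June 1992 is after 10 June 1992, so that is the next one.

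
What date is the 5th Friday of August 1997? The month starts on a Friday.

August 1997 begins on a Friday, so the first Friday is August 1.
The 5th Friday is 4 weeks later: 1 + 28 = 29.

August 29, 1997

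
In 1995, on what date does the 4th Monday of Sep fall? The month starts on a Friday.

Sep 1995 begins on a Friday, so the first Monday is Sep 4 (3 days later).
The 4th Monday is 3 weeks later: 4 + 21 = 25.

Sep 25, 1995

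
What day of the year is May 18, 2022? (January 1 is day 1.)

138

Days in months before May: 31 + 28 + 31 + 30 = 120.
Plus 18 days into May → day 138.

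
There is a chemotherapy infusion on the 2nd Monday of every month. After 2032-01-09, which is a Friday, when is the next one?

January 2032 starts on a Thursday; its first Monday is the 5th, so the 2nd Monday is the 12th — 2032-01-12.
2032-01-12 is after 2032-01-09, so that is the next one.

2032-01-12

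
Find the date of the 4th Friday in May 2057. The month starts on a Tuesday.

May 2057 begins on a Tuesday, so the first Friday is May 4 (3 days later).
The 4th Friday is 3 weeks later: 4 + 21 = 25.

25 May 2057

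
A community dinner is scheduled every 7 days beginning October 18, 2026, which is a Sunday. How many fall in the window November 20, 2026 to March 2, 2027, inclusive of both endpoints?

Occurrences land 7·i days after October 18, 2026 for i = 0, 1, 2, …
November 20, 2026 is 33 days after the start; 33 ÷ 7 = 4 remainder 5; since the remainder is 5, round up to i = 5. First occurrence in the window: #6 on November 22, 2026 (5×7 = 35 days in).
March 2, 2027 is 135 days after the start; 135 ÷ 7 = 19 remainder 2. Last occurrence in the window: #20 on February 28, 2027.
Occurrences #6 through #20: 15 in total.

15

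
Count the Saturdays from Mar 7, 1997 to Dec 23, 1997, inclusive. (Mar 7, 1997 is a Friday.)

42

Mar 7, 1997 is a Friday; the first Saturday on or after it is Mar 8, 1997 (1 day later).
From Mar 8, 1997 to Dec 23, 1997: 23 + 30 + 31 + 30 + 31 + 31 + 30 + 31 + 30 + 23 = 290 days (rest of Mar, Apr, May, Jun, Jul, Aug, Sep, Oct, Nov, Dec).
290 ÷ 7 = 41 full weeks with remainder 3, so 41 more Saturdays after the first → 42.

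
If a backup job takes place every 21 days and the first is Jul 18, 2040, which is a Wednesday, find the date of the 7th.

The 7th occurrence is 6 intervals after the first: 6 × 21 = 126 days after Jul 18, 2040.
Jul has 31 days — 13 days to the end of Jul leaves 113.
Aug has 31 days (82 left).
Sep has 30 days (52 left).
Oct has 31 days (21 left).
21 days into Nov → Nov 21, 2040.

Nov 21, 2040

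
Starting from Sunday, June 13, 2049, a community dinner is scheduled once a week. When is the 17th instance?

The 17th occurrence is 16 intervals after the first: 16 × 7 = 112 days after June 13, 2049.
June has 30 days — 17 days to the end of June leaves 95.
July has 31 days (64 left).
August has 31 days (33 left).
September has 30 days (3 left).
3 days into October → October 3, 2049.

October 3, 2049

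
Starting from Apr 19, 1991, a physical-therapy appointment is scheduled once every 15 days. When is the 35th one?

Sep 10, 1992

The 35th occurrence is 34 intervals after the first: 34 × 15 = 510 days after Apr 19, 1991.
Apr has 30 days — 11 days to the end of Apr leaves 499.
From end of Apr to end of 1991 is 245 days (254 left).
Jan has 31 days (223 left).
Feb has 29 days (194 left).
Mar has 31 days (163 left).
Apr has 30 days (133 left).
May has 31 days (102 left).
Jun has 30 days (72 left).
Jul has 31 days (41 left).
Aug has 31 days (10 left).
10 days into Sep → Sep 10, 1992.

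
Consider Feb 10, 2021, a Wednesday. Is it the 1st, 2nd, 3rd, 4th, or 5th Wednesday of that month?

Day 10 falls in week ⌈10/7⌉ of the month.
Days 1–7 hold the 1st Wednesday, 8–14 the 2nd, 15–21 the 3rd, 22–28 the 4th, 29–31 the 5th.
10 is in the range for the 2nd.

2nd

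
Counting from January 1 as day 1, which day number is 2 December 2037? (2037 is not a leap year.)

336

Days in months before December: 31 + 28 + 31 + 30 + 31 + 30 + 31 + 31 + 30 + 31 + 30 = 334.
Plus 2 days into December → day 336.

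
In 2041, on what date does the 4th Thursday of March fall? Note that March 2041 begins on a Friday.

March 2041 begins on a Friday, so the first Thursday is March 7 (6 days later).
The 4th Thursday is 3 weeks later: 7 + 21 = 28.

2041-03-28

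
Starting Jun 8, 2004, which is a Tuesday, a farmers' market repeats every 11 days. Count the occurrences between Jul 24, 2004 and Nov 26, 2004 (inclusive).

11

Occurrences land 11·i days after Jun 8, 2004 for i = 0, 1, 2, …
Jul 24, 2004 is 46 days after the start; 46 ÷ 11 = 4 remainder 2; since the remainder is 2, round up to i = 5. First occurrence in the window: #6 on Aug 2, 2004 (5×11 = 55 days in).
Nov 26, 2004 is 171 days after the start; 171 ÷ 11 = 15 remainder 6. Last occurrence in the window: #16 on Nov 20, 2004.
Occurrences #6 through #16: 11 in total.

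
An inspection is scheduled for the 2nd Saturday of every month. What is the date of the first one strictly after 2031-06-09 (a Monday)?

June 2031 starts on a Sunday; its first Saturday is the 7th, so the 2nd Saturday is the 14th — 2031-06-14.
2031-06-14 is after 2031-06-09, so that is the next one.

2031-06-14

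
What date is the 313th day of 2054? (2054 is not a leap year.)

January has 31 days (313 − 31 = 282 remain).
February has 28 days (282 − 28 = 254 remain).
March has 31 days (254 − 31 = 223 remain).
April has 30 days (223 − 30 = 193 remain).
May has 31 days (193 − 31 = 162 remain).
June has 30 days (162 − 30 = 132 remain).
July has 31 days (132 − 31 = 101 remain).
August has 31 days (101 − 31 = 70 remain).
September has 30 days (70 − 30 = 40 remain).
October has 31 days (40 − 31 = 9 remain).
9 into November → November 9.

November 9, 2054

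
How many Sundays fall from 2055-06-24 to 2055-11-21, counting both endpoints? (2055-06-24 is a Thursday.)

2055-06-24 is a Thursday; the first Sunday on or after it is 2055-06-27 (3 days later).
From 2055-06-27 to 2055-11-21: 3 + 31 + 31 + 30 + 31 + 21 = 147 days (rest of June, July, August, September, October, November).
147 ÷ 7 = 21 full weeks with remainder 0, so 21 more Sundays after the first → 22.

22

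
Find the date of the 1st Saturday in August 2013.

August 3, 2013

The first Saturday of August 2013 is August 3.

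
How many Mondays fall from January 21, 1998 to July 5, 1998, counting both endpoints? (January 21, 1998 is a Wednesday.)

23

January 21, 1998 is a Wednesday; the first Monday on or after it is January 26, 1998 (5 days later).
From January 26, 1998 to July 5, 1998: 5 + 28 + 31 + 30 + 31 + 30 + 5 = 160 days (rest of January, February, March, April, May, June, July).
160 ÷ 7 = 22 full weeks with remainder 6, so 22 more Mondays after the first → 23.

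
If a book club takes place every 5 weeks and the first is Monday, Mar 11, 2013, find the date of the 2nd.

Apr 15, 2013

The 2nd occurrence is 1 interval after the first: 1 × 35 = 35 days after Mar 11, 2013.
Mar has 31 days — 20 days to the end of Mar leaves 15.
15 days into Apr → Apr 15, 2013.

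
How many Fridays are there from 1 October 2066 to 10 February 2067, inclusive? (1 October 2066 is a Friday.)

19

1 October 2066 is a Friday; the first Friday on or after it is 1 October 2066.
From 1 October 2066 to 10 February 2067: 30 + 30 + 31 + 31 + 10 = 132 days (rest of October, November, December, January, February).
132 ÷ 7 = 18 full weeks with remainder 6, so 18 more Fridays after the first → 19.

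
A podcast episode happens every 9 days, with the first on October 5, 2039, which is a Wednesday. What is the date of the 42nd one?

October 8, 2040

The 42nd occurrence is 41 intervals after the first: 41 × 9 = 369 days after October 5, 2039.
October has 31 days — 26 days to the end of October leaves 343.
November has 30 days (313 left).
December has 31 days (282 left).
January has 31 days (251 left).
February has 29 days (222 left).
March has 31 days (191 left).
April has 30 days (161 left).
May has 31 days (130 left).
June has 30 days (100 left).
July has 31 days (69 left).
August has 31 days (38 left).
September has 30 days (8 left).
8 days into October → October 8, 2040.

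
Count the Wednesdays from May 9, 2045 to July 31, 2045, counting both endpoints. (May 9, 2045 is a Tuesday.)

12

May 9, 2045 is a Tuesday; the first Wednesday on or after it is May 10, 2045 (1 day later).
From May 10, 2045 to July 31, 2045: 21 + 30 + 31 = 82 days (rest of May, June, July).
82 ÷ 7 = 11 full weeks with remainder 5, so 11 more Wednesdays after the first → 12.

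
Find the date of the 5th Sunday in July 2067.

The first Sunday of July 2067 is July 3.
The 5th Sunday is 4 weeks later: 3 + 28 = 31.

2067-07-31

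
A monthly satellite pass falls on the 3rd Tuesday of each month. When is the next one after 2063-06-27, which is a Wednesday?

2063-07-17

June 2063 starts on a Friday; its first Tuesday is the 5th, so the 3rd Tuesday is the 19th — 2063-06-19.
That is not after 2063-06-27, so look at July 2063.
July 2063 starts on a Sunday; its first Tuesday is the 3rd, so the 3rd Tuesday is the 17th — 2063-07-17.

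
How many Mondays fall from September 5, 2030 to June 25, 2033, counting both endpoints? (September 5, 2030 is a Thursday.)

September 5, 2030 is a Thursday; the first Monday on or after it is September 9, 2030 (4 days later).
From September 9, 2030 to June 25, 2033: 113 + 365 + 366 + 176 = 1020 days (rest of 2030, 2031, 2032, to June 25, 2033 in 2033).
1020 ÷ 7 = 145 full weeks with remainder 5, so 145 more Mondays after the first → 146.

146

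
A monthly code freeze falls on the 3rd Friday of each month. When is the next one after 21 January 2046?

16 February 2046

January 2046 starts on a Monday; its first Friday is the 5th, so the 3rd Friday is the 19th — 19 January 2046.
That is not after 21 January 2046, so look at February 2046.
February 2046 starts on a Thursday; its first Friday is the 2nd, so the 3rd Friday is the 16th — 16 February 2046.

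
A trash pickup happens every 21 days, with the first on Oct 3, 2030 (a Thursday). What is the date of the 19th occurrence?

The 19th occurrence is 18 intervals after the first: 18 × 21 = 378 days after Oct 3, 2030.
Oct has 31 days — 28 days to the end of Oct leaves 350.
Nov has 30 days (320 left).
Dec has 31 days (289 left).
Jan has 31 days (258 left).
Feb has 28 days (230 left).
Mar has 31 days (199 left).
Apr has 30 days (169 left).
May has 31 days (138 left).
Jun has 30 days (108 left).
Jul has 31 days (77 left).
Aug has 31 days (46 left).
Sep has 30 days (16 left).
16 days into Oct → Oct 16, 2031.

Oct 16, 2031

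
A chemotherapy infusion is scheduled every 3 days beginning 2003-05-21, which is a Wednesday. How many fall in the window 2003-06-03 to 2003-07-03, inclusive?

Occurrences land 3·i days after 2003-05-21 for i = 0, 1, 2, …
2003-06-03 is 13 days after the start; 13 ÷ 3 = 4 remainder 1; since the remainder is 1, round up to i = 5. First occurrence in the window: #6 on 2003-06-05 (5×3 = 15 days in).
2003-07-03 is 43 days after the start; 43 ÷ 3 = 14 remainder 1. Last occurrence in the window: #15 on 2003-07-02.
Occurrences #6 through #15: 10 in total.

10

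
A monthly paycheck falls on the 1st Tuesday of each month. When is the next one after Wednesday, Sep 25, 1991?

Sep 1991 starts on a Sunday, so its 1st Tuesday is Sep 3, 1991 (2 days in).
That is not after Sep 25, 1991, so look at Oct 1991.
Oct 1991 starts on a Tuesday, so its 1st Tuesday is Oct 1, 1991.

Oct 1, 1991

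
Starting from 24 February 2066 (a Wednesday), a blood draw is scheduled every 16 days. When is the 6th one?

The 6th occurrence is 5 intervals after the first: 5 × 16 = 80 days after 24 February 2066.
February has 28 days — 4 days to the end of February leaves 76.
March has 31 days (45 left).
April has 30 days (15 left).
15 days into May → 15 May 2066.

15 May 2066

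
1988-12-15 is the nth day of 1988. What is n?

Days in months before December: 31 + 29 + 31 + 30 + 31 + 30 + 31 + 31 + 30 + 31 + 30 = 335.
Plus 15 days into December → day 350.

350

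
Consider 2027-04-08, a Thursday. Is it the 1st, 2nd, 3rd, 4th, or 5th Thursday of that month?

2nd

Day 8 falls in week ⌈8/7⌉ of the month.
Days 1–7 hold the 1st Thursday, 8–14 the 2nd, 15–21 the 3rd, 22–28 the 4th, 29–31 the 5th.
8 is in the range for the 2nd.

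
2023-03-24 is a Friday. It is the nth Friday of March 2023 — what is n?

4th

Day 24 falls in week ⌈24/7⌉ of the month.
Days 1–7 hold the 1st Friday, 8–14 the 2nd, 15–21 the 3rd, 22–28 the 4th, 29–31 the 5th.
24 is in the range for the 4th.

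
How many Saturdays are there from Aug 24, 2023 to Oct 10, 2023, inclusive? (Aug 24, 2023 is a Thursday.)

7

Aug 24, 2023 is a Thursday; the first Saturday on or after it is Aug 26, 2023 (2 days later).
From Aug 26, 2023 to Oct 10, 2023: 5 + 30 + 10 = 45 days (rest of Aug, Sep, Oct).
45 ÷ 7 = 6 full weeks with remainder 3, so 6 more Saturdays after the first → 7.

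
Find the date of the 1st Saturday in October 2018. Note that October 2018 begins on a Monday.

6 October 2018

October 2018 begins on a Monday, so the first Saturday is October 6 (5 days later).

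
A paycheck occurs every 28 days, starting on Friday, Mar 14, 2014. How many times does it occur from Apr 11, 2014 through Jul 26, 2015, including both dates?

17

Occurrences land 28·i days after Mar 14, 2014 for i = 0, 1, 2, …
Apr 11, 2014 is 28 days after the start; 28 ÷ 28 = 1 remainder 0. First occurrence in the window: #2 on Apr 11, 2014 (1×28 = 28 days in).
Jul 26, 2015 is 499 days after the start; 499 ÷ 28 = 17 remainder 23. Last occurrence in the window: #18 on Jul 3, 2015.
Occurrences #2 through #18: 17 in total.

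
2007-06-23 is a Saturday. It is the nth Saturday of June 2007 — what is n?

4th

Day 23 falls in week ⌈23/7⌉ of the month.
Days 1–7 hold the 1st Saturday, 8–14 the 2nd, 15–21 the 3rd, 22–28 the 4th, 29–31 the 5th.
23 is in the range for the 4th.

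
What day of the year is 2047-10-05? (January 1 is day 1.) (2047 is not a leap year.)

278

Days in months before October: 31 + 28 + 31 + 30 + 31 + 30 + 31 + 31 + 30 = 273.
Plus 5 days into October → day 278.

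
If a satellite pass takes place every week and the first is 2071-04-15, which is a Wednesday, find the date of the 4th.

2071-05-06

The 4th occurrence is 3 intervals after the first: 3 × 7 = 21 days after 2071-04-15.
April has 30 days — 15 days to the end of April leaves 6.
6 days into May → 2071-05-06.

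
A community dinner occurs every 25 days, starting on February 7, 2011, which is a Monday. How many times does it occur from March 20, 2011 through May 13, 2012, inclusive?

17

Occurrences land 25·i days after February 7, 2011 for i = 0, 1, 2, …
March 20, 2011 is 41 days after the start; 41 ÷ 25 = 1 remainder 16; since the remainder is 16, round up to i = 2. First occurrence in the window: #3 on March 29, 2011 (2×25 = 50 days in).
May 13, 2012 is 461 days after the start; 461 ÷ 25 = 18 remainder 11. Last occurrence in the window: #19 on May 2, 2012.
Occurrences #3 through #19: 17 in total.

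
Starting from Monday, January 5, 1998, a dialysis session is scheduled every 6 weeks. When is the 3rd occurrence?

March 30, 1998

The 3rd occurrence is 2 intervals after the first: 2 × 42 = 84 days after January 5, 1998.
January has 31 days — 26 days to the end of January leaves 58.
February has 28 days (30 left).
30 days into March → March 30, 1998.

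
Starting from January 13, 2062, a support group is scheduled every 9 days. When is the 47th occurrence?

March 3, 2063

The 47th occurrence is 46 intervals after the first: 46 × 9 = 414 days after January 13, 2062.
January has 31 days — 18 days to the end of January leaves 396.
February has 28 days (368 left).
March has 31 days (337 left).
April has 30 days (307 left).
May has 31 days (276 left).
June has 30 days (246 left).
July has 31 days (215 left).
August has 31 days (184 left).
September has 30 days (154 left).
October has 31 days (123 left).
November has 30 days (93 left).
December has 31 days (62 left).
January has 31 days (31 left).
February has 28 days (3 left).
3 days into March → March 3, 2063.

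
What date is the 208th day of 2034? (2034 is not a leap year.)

July 27, 2034

January has 31 days (208 − 31 = 177 remain).
February has 28 days (177 − 28 = 149 remain).
March has 31 days (149 − 31 = 118 remain).
April has 30 days (118 − 30 = 88 remain).
May has 31 days (88 − 31 = 57 remain).
June has 30 days (57 − 30 = 27 remain).
27 into July → July 27.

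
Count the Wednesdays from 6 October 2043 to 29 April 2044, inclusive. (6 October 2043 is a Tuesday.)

6 October 2043 is a Tuesday; the first Wednesday on or after it is 7 October 2043 (1 day later).
From 7 October 2043 to 29 April 2044: 24 + 30 + 31 + 31 + 29 + 31 + 29 = 205 days (rest of October, November, December, January, February, March, April).
205 ÷ 7 = 29 full weeks with remainder 2, so 29 more Wednesdays after the first → 30.

30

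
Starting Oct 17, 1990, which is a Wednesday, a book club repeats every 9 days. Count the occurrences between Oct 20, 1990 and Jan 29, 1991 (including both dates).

Occurrences land 9·i days after Oct 17, 1990 for i = 0, 1, 2, …
Oct 20, 1990 is 3 days after the start; 3 ÷ 9 = 0 remainder 3; since the remainder is 3, round up to i = 1. First occurrence in the window: #2 on Oct 26, 1990 (1×9 = 9 days in).
Jan 29, 1991 is 104 days after the start; 104 ÷ 9 = 11 remainder 5. Last occurrence in the window: #12 on Jan 24, 1991.
Occurrences #2 through #12: 11 in total.

11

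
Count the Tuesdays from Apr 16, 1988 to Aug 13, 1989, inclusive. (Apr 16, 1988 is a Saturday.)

Apr 16, 1988 is a Saturday; the first Tuesday on or after it is Apr 19, 1988 (3 days later).
From Apr 19, 1988 to Aug 13, 1989: 256 + 225 = 481 days (rest of 1988, to Aug 13, 1989 in 1989).
481 ÷ 7 = 68 full weeks with remainder 5, so 68 more Tuesdays after the first → 69.

69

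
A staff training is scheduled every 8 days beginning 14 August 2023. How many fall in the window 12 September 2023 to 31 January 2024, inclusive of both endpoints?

18

Occurrences land 8·i days after 14 August 2023 for i = 0, 1, 2, …
12 September 2023 is 29 days after the start; 29 ÷ 8 = 3 remainder 5; since the remainder is 5, round up to i = 4. First occurrence in the window: #5 on 15 September 2023 (4×8 = 32 days in).
31 January 2024 is 170 days after the start; 170 ÷ 8 = 21 remainder 2. Last occurrence in the window: #22 on 29 January 2024.
Occurrences #5 through #22: 18 in total.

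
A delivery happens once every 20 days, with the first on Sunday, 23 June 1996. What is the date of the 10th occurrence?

The 10th occurrence is 9 intervals after the first: 9 × 20 = 180 days after 23 June 1996.
June has 30 days — 7 days to the end of June leaves 173.
July has 31 days (142 left).
August has 31 days (111 left).
September has 30 days (81 left).
October has 31 days (50 left).
November has 30 days (20 left).
20 days into December → 20 December 1996.

20 December 1996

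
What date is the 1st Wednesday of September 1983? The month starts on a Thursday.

September 7, 1983

September 1983 begins on a Thursday, so the first Wednesday is September 7 (6 days later).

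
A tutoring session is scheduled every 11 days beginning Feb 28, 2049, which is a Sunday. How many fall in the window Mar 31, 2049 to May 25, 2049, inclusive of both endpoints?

5

Occurrences land 11·i days after Feb 28, 2049 for i = 0, 1, 2, …
Mar 31, 2049 is 31 days after the start; 31 ÷ 11 = 2 remainder 9; since the remainder is 9, round up to i = 3. First occurrence in the window: #4 on Apr 2, 2049 (3×11 = 33 days in).
May 25, 2049 is 86 days after the start; 86 ÷ 11 = 7 remainder 9. Last occurrence in the window: #8 on May 16, 2049.
Occurrences #4 through #8: 5 in total.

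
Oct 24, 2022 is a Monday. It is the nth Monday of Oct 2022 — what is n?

Day 24 falls in week ⌈24/7⌉ of the month.
Days 1–7 hold the 1st Monday, 8–14 the 2nd, 15–21 the 3rd, 22–28 the 4th, 29–31 the 5th.
24 is in the range for the 4th.

4th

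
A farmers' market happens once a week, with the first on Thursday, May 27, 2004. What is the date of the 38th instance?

The 38th occurrence is 37 intervals after the first: 37 × 7 = 259 days after May 27, 2004.
May has 31 days — 4 days to the end of May leaves 255.
Jun has 30 days (225 left).
Jul has 31 days (194 left).
Aug has 31 days (163 left).
Sep has 30 days (133 left).
Oct has 31 days (102 left).
Nov has 30 days (72 left).
Dec has 31 days (41 left).
Jan has 31 days (10 left).
10 days into Feb → Feb 10, 2005.

Feb 10, 2005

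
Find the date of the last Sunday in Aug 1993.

The first Sunday of Aug 1993 is Aug 1.
Aug 1993 has 31 days. Adding weeks: 1, 8, 15, 22, 29 — the last one ≤ 31 is the 29th.

Aug 29, 1993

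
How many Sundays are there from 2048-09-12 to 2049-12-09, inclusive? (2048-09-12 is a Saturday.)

65

2048-09-12 is a Saturday; the first Sunday on or after it is 2048-09-13 (1 day later).
From 2048-09-13 to 2049-12-09: 109 + 343 = 452 days (rest of 2048, to 2049-12-09 in 2049).
452 ÷ 7 = 64 full weeks with remainder 4, so 64 more Sundays after the first → 65.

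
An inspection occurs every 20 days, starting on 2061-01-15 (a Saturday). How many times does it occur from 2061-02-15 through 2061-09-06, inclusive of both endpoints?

10

Occurrences land 20·i days after 2061-01-15 for i = 0, 1, 2, …
2061-02-15 is 31 days after the start; 31 ÷ 20 = 1 remainder 11; since the remainder is 11, round up to i = 2. First occurrence in the window: #3 on 2061-02-24 (2×20 = 40 days in).
2061-09-06 is 234 days after the start; 234 ÷ 20 = 11 remainder 14. Last occurrence in the window: #12 on 2061-08-23.
Occurrences #3 through #12: 10 in total.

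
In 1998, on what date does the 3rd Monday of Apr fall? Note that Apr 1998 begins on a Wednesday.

Apr 20, 1998

Apr 1998 begins on a Wednesday, so the first Monday is Apr 6 (5 days later).
The 3rd Monday is 2 weeks later: 6 + 14 = 20.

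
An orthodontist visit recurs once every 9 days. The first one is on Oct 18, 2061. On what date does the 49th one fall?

The 49th occurrence is 48 intervals after the first: 48 × 9 = 432 days after Oct 18, 2061.
Oct has 31 days — 13 days to the end of Oct leaves 419.
From end of Oct to end of 2061 is 61 days (358 left).
Jan has 31 days (327 left).
Feb has 28 days (299 left).
Mar has 31 days (268 left).
Apr has 30 days (238 left).
May has 31 days (207 left).
Jun has 30 days (177 left).
Jul has 31 days (146 left).
Aug has 31 days (115 left).
Sep has 30 days (85 left).
Oct has 31 days (54 left).
Nov has 30 days (24 left).
24 days into Dec → Dec 24, 2062.

Dec 24, 2062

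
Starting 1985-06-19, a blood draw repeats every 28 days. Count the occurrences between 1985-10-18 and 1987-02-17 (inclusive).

17

Occurrences land 28·i days after 1985-06-19 for i = 0, 1, 2, …
1985-10-18 is 121 days after the start; 121 ÷ 28 = 4 remainder 9; since the remainder is 9, round up to i = 5. First occurrence in the window: #6 on 1985-11-06 (5×28 = 140 days in).
1987-02-17 is 608 days after the start; 608 ÷ 28 = 21 remainder 20. Last occurrence in the window: #22 on 1987-01-28.
Occurrences #6 through #22: 17 in total.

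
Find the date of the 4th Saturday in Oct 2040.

Oct 2040 begins on a Monday, so the first Saturday is Oct 6 (5 days later).
The 4th Saturday is 3 weeks later: 6 + 21 = 27.

Oct 27, 2040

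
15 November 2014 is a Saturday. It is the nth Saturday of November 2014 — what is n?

3rd

Day 15 falls in week ⌈15/7⌉ of the month.
Days 1–7 hold the 1st Saturday, 8–14 the 2nd, 15–21 the 3rd, 22–28 the 4th, 29–31 the 5th.
15 is in the range for the 3rd.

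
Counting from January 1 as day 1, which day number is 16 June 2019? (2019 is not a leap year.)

Days in months before June: 31 + 28 + 31 + 30 + 31 = 151.
Plus 16 days into June → day 167.

167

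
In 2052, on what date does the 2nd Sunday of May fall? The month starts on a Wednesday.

May 12, 2052

May 2052 begins on a Wednesday, so the first Sunday is May 5 (4 days later).
The 2nd Sunday is 1 weeks later: 5 + 7 = 12.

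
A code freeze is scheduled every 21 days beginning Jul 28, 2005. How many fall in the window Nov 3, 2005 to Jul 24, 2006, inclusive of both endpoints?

Occurrences land 21·i days after Jul 28, 2005 for i = 0, 1, 2, …
Nov 3, 2005 is 98 days after the start; 98 ÷ 21 = 4 remainder 14; since the remainder is 14, round up to i = 5. First occurrence in the window: #6 on Nov 10, 2005 (5×21 = 105 days in).
Jul 24, 2006 is 361 days after the start; 361 ÷ 21 = 17 remainder 4. Last occurrence in the window: #18 on Jul 20, 2006.
Occurrences #6 through #18: 13 in total.

13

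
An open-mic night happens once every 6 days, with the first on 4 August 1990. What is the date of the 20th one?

26 November 1990

The 20th occurrence is 19 intervals after the first: 19 × 6 = 114 days after 4 August 1990.
August has 31 days — 27 days to the end of August leaves 87.
September has 30 days (57 left).
October has 31 days (26 left).
26 days into November → 26 November 1990.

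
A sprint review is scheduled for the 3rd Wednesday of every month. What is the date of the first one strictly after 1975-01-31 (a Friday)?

1975-02-19

January 1975 starts on a Wednesday; its first Wednesday is the 1st, so the 3rd Wednesday is the 15th — 1975-01-15.
That is not after 1975-01-31, so look at February 1975.
February 1975 starts on a Saturday; its first Wednesday is the 5th, so the 3rd Wednesday is the 19th — 1975-02-19.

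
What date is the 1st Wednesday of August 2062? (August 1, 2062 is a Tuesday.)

August 2, 2062

August 2062 begins on a Tuesday, so the first Wednesday is August 2 (1 day later).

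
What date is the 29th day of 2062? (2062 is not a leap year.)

29 into January → January 29.

2062-01-29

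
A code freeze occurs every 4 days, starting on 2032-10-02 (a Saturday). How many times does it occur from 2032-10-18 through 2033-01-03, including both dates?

Occurrences land 4·i days after 2032-10-02 for i = 0, 1, 2, …
2032-10-18 is 16 days after the start; 16 ÷ 4 = 4 remainder 0. First occurrence in the window: #5 on 2032-10-18 (4×4 = 16 days in).
2033-01-03 is 93 days after the start; 93 ÷ 4 = 23 remainder 1. Last occurrence in the window: #24 on 2033-01-02.
Occurrences #5 through #24: 20 in total.

20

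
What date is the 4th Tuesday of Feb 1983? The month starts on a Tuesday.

Feb 22, 1983

Feb 1983 begins on a Tuesday, so the first Tuesday is Feb 1.
The 4th Tuesday is 3 weeks later: 1 + 21 = 22.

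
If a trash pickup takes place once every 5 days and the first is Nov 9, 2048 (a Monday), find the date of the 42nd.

Jun 2, 2049

The 42nd occurrence is 41 intervals after the first: 41 × 5 = 205 days after Nov 9, 2048.
Nov has 30 days — 21 days to the end of Nov leaves 184.
Dec has 31 days (153 left).
Jan has 31 days (122 left).
Feb has 28 days (94 left).
Mar has 31 days (63 left).
Apr has 30 days (33 left).
May has 31 days (2 left).
2 days into Jun → Jun 2, 2049.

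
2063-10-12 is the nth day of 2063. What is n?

285

Days in months before October: 31 + 28 + 31 + 30 + 31 + 30 + 31 + 31 + 30 = 273.
Plus 12 days into October → day 285.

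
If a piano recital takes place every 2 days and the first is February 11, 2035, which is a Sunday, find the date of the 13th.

March 7, 2035

The 13th occurrence is 12 intervals after the first: 12 × 2 = 24 days after February 11, 2035.
February has 28 days — 17 days to the end of February leaves 7.
7 days into March → March 7, 2035.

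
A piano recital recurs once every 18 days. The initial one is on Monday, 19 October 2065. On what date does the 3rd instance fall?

The 3rd occurrence is 2 intervals after the first: 2 × 18 = 36 days after 19 October 2065.
October has 31 days — 12 days to the end of October leaves 24.
24 days into November → 24 November 2065.

24 November 2065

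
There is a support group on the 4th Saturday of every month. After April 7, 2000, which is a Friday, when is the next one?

April 22, 2000

April 2000 starts on a Saturday; its first Saturday is the 1st, so the 4th Saturday is the 22nd — April 22, 2000.
April 22, 2000 is after April 7, 2000, so that is the next one.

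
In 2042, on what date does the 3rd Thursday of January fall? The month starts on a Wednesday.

January 2042 begins on a Wednesday, so the first Thursday is January 2 (1 day later).
The 3rd Thursday is 2 weeks later: 2 + 14 = 16.

16 January 2042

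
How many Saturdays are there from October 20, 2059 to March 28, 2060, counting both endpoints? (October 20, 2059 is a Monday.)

October 20, 2059 is a Monday; the first Saturday on or after it is October 25, 2059 (5 days later).
From October 25, 2059 to March 28, 2060: 6 + 30 + 31 + 31 + 29 + 28 = 155 days (rest of October, November, December, January, February, March).
155 ÷ 7 = 22 full weeks with remainder 1, so 22 more Saturdays after the first → 23.

23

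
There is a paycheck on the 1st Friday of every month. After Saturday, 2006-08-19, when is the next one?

August 2006 starts on a Tuesday, so its 1st Friday is 2006-08-04 (3 days in).
That is not after 2006-08-19, so look at September 2006.
September 2006 starts on a Friday, so its 1st Friday is 2006-09-01.

2006-09-01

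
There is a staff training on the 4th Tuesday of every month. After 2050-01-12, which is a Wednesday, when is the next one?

January 2050 starts on a Saturday; its first Tuesday is the 4th, so the 4th Tuesday is the 25th — 2050-01-25.
2050-01-25 is after 2050-01-12, so that is the next one.

2050-01-25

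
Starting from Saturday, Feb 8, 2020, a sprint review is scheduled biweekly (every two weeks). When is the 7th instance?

May 2, 2020

The 7th occurrence is 6 intervals after the first: 6 × 14 = 84 days after Feb 8, 2020.
Feb has 29 days — 21 days to the end of Feb leaves 63.
Mar has 31 days (32 left).
Apr has 30 days (2 left).
2 days into May → May 2, 2020.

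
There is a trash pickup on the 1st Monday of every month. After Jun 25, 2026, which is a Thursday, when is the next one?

Jun 2026 starts on a Monday, so its 1st Monday is Jun 1, 2026.
That is not after Jun 25, 2026, so look at Jul 2026.
Jul 2026 starts on a Wednesday, so its 1st Monday is Jul 6, 2026 (5 days in).

Jul 6, 2026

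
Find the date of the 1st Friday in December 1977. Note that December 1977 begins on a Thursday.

1977-12-02

December 1977 begins on a Thursday, so the first Friday is December 2 (1 day later).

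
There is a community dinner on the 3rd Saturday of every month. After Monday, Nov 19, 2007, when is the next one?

Nov 2007 starts on a Thursday; its first Saturday is the 3rd, so the 3rd Saturday is the 17th — Nov 17, 2007.
That is not after Nov 19, 2007, so look at Dec 2007.
Dec 2007 starts on a Saturday; its first Saturday is the 1st, so the 3rd Saturday is the 15th — Dec 15, 2007.

Dec 15, 2007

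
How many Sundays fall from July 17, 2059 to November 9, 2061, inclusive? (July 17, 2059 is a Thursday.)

July 17, 2059 is a Thursday; the first Sunday on or after it is July 20, 2059 (3 days later).
From July 20, 2059 to November 9, 2061: 164 + 366 + 313 = 843 days (rest of 2059, 2060, to November 9, 2061 in 2061).
843 ÷ 7 = 120 full weeks with remainder 3, so 120 more Sundays after the first → 121.

121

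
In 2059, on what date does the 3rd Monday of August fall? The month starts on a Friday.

August 18, 2059

August 2059 begins on a Friday, so the first Monday is August 4 (3 days later).
The 3rd Monday is 2 weeks later: 4 + 14 = 18.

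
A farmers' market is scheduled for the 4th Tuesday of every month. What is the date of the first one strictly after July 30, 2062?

August 22, 2062

July 2062 starts on a Saturday; its first Tuesday is the 4th, so the 4th Tuesday is the 25th — July 25, 2062.
That is not after July 30, 2062, so look at August 2062.
August 2062 starts on a Tuesday; its first Tuesday is the 1st, so the 4th Tuesday is the 22nd — August 22, 2062.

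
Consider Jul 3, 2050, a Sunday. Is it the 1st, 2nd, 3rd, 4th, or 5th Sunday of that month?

1st

Day 3 falls in week ⌈3/7⌉ of the month.
Days 1–7 hold the 1st Sunday, 8–14 the 2nd, 15–21 the 3rd, 22–28 the 4th, 29–31 the 5th.
3 is in the range for the 1st.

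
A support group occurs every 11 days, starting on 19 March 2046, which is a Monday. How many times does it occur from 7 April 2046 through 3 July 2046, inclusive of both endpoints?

8

Occurrences land 11·i days after 19 March 2046 for i = 0, 1, 2, …
7 April 2046 is 19 days after the start; 19 ÷ 11 = 1 remainder 8; since the remainder is 8, round up to i = 2. First occurrence in the window: #3 on 10 April 2046 (2×11 = 22 days in).
3 July 2046 is 106 days after the start; 106 ÷ 11 = 9 remainder 7. Last occurrence in the window: #10 on 26 June 2046.
Occurrences #3 through #10: 8 in total.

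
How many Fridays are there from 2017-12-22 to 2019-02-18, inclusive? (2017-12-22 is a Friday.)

61

2017-12-22 is a Friday; the first Friday on or after it is 2017-12-22.
From 2017-12-22 to 2019-02-18: 9 + 365 + 49 = 423 days (rest of 2017, 2018, to 2019-02-18 in 2019).
423 ÷ 7 = 60 full weeks with remainder 3, so 60 more Fridays after the first → 61.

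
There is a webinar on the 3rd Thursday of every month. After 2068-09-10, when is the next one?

September 2068 starts on a Saturday; its first Thursday is the 6th, so the 3rd Thursday is the 20th — 2068-09-20.
2068-09-20 is after 2068-09-10, so that is the next one.

2068-09-20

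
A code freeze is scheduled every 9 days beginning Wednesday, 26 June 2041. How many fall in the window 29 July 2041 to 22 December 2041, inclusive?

Occurrences land 9·i days after 26 June 2041 for i = 0, 1, 2, …
29 July 2041 is 33 days after the start; 33 ÷ 9 = 3 remainder 6; since the remainder is 6, round up to i = 4. First occurrence in the window: #5 on 1 August 2041 (4×9 = 36 days in).
22 December 2041 is 179 days after the start; 179 ÷ 9 = 19 remainder 8. Last occurrence in the window: #20 on 14 December 2041.
Occurrences #5 through #20: 16 in total.

16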